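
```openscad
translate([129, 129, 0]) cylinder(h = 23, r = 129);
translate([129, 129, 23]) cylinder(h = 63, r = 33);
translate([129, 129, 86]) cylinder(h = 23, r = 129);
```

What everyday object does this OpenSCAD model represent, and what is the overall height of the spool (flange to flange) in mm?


A spool. The overall height is 109 mm.

Three coaxial cylinders, large–small–large — a spool. Two 23 mm flanges and a 63 mm core give 23 + 63 + 23 = 109 mm.


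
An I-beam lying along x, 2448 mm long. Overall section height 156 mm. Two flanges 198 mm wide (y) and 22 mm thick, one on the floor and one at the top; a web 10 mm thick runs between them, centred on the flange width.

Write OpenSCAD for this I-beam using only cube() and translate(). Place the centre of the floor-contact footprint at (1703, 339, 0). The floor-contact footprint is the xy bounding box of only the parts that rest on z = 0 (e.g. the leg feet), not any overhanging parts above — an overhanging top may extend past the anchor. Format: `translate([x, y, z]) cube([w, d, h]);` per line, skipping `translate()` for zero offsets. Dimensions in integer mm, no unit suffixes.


translate([479, 240, 0]) cube([2448, 198, 22]);
translate([479, 334, 22]) cube([2448, 10, 112]);
translate([479, 240, 134]) cube([2448, 198, 22]);


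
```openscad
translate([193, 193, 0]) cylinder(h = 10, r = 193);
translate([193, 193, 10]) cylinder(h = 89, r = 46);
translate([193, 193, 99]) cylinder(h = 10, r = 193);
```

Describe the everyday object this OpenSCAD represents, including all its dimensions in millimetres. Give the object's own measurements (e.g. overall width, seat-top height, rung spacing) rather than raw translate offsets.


A spool: two coaxial disc flanges of radius 193 mm and thickness 10 mm, joined by a core cylinder of radius 46 mm and height 89 mm. The lower flange rests on z = 0 and the three cylinders share a vertical axis.


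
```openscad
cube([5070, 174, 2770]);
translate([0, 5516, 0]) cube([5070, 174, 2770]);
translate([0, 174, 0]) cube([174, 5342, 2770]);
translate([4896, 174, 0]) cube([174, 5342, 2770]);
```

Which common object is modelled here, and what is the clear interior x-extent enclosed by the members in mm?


A house (or room) frame. The interior width is 4722 mm.

Four 2770 mm walls enclosing a rectangle with no floor or roof — a room or house frame. Outside width is 5070 mm and wall thickness is 174 mm, so the interior width is 5070 − 2 × 174 = 4722 mm.


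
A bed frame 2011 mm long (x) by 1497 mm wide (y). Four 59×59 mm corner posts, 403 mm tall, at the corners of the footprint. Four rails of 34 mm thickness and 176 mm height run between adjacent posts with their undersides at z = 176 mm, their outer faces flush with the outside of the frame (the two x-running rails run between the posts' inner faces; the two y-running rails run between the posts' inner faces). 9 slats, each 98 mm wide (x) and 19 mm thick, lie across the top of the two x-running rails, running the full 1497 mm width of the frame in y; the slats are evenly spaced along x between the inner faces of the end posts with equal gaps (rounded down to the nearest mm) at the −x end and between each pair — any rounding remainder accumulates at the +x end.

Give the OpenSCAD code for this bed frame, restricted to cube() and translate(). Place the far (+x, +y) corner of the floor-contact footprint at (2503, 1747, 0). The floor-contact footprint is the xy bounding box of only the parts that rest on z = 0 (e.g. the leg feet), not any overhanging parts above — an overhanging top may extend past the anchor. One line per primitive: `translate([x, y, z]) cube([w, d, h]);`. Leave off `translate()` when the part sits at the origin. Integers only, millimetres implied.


translate([492, 250, 0]) cube([59, 59, 403]);
translate([492, 1688, 0]) cube([59, 59, 403]);
translate([2444, 250, 0]) cube([59, 59, 403]);
translate([2444, 1688, 0]) cube([59, 59, 403]);
translate([551, 250, 176]) cube([1893, 34, 176]);
translate([551, 1713, 176]) cube([1893, 34, 176]);
translate([492, 309, 176]) cube([34, 1379, 176]);
translate([2469, 309, 176]) cube([34, 1379, 176]);
translate([652, 250, 352]) cube([98, 1497, 19]);
translate([851, 250, 352]) cube([98, 1497, 19]);
translate([1050, 250, 352]) cube([98, 1497, 19]);
translate([1249, 250, 352]) cube([98, 1497, 19]);
translate([1448, 250, 352]) cube([98, 1497, 19]);
translate([1647, 250, 352]) cube([98, 1497, 19]);
translate([1846, 250, 352]) cube([98, 1497, 19]);
translate([2045, 250, 352]) cube([98, 1497, 19]);
translate([2244, 250, 352]) cube([98, 1497, 19]);


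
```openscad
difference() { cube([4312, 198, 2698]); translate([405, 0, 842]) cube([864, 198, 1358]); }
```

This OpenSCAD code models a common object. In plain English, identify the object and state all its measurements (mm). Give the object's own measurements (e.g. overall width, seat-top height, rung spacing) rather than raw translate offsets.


A wall 4312 mm long (x), 198 mm thick (y), 2698 mm tall, with a rectangular window opening cut through it. The opening is 864 mm wide and 1358 mm tall; its sill is at z = 842 mm and its near (−x) edge is 405 mm from the wall's −x end. The opening passes through the full wall thickness.


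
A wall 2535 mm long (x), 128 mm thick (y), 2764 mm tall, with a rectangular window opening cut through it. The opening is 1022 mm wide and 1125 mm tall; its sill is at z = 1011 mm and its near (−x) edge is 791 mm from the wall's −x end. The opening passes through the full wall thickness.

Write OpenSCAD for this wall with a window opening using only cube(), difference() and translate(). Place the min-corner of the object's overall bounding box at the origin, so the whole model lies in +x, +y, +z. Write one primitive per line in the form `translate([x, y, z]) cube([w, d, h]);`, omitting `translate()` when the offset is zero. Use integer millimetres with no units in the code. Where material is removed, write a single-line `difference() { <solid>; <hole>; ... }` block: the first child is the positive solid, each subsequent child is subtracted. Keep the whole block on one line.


difference() { cube([2535, 128, 2764]); translate([791, 0, 1011]) cube([1022, 128, 1125]); }


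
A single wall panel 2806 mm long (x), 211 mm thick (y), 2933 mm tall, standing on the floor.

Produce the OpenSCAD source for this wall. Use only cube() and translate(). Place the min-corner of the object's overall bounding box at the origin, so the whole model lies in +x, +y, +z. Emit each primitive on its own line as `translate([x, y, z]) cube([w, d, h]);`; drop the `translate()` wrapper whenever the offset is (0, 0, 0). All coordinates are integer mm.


cube([2806, 211, 2933]);


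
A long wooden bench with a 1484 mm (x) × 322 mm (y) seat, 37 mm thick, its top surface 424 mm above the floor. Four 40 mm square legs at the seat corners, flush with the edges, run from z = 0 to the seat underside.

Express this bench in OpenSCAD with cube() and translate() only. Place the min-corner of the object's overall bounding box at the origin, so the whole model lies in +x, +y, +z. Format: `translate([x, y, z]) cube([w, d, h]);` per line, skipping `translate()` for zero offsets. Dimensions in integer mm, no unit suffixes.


translate([0, 0, 387]) cube([1484, 322, 37]);
cube([40, 40, 387]);
translate([0, 282, 0]) cube([40, 40, 387]);
translate([1444, 0, 0]) cube([40, 40, 387]);
translate([1444, 282, 0]) cube([40, 40, 387]);


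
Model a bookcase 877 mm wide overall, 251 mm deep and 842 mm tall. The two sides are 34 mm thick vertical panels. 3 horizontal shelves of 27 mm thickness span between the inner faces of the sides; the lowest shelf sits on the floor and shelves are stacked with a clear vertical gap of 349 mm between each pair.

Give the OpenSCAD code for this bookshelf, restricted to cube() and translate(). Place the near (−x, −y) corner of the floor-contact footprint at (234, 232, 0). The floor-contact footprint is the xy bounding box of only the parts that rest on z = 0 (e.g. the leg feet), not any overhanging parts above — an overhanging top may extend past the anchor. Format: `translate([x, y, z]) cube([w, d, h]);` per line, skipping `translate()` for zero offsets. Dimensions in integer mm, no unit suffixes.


translate([234, 232, 0]) cube([34, 251, 842]);
translate([1077, 232, 0]) cube([34, 251, 842]);
translate([268, 232, 0]) cube([809, 251, 27]);
translate([268, 232, 376]) cube([809, 251, 27]);
translate([268, 232, 752]) cube([809, 251, 27]);


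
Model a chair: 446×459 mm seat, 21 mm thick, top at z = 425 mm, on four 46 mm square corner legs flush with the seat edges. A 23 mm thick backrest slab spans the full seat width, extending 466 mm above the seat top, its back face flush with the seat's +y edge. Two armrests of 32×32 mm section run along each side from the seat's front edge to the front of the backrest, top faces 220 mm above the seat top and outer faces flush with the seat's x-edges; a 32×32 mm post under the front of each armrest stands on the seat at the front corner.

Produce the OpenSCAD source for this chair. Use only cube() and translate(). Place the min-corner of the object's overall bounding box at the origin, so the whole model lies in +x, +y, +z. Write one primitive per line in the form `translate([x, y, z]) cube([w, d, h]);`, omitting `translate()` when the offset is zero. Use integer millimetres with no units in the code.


translate([0, 0, 404]) cube([446, 459, 21]);
cube([46, 46, 404]);
translate([400, 0, 0]) cube([46, 46, 404]);
translate([0, 413, 0]) cube([46, 46, 404]);
translate([400, 413, 0]) cube([46, 46, 404]);
translate([0, 436, 425]) cube([446, 23, 466]);
translate([0, 0, 613]) cube([32, 436, 32]);
translate([414, 0, 613]) cube([32, 436, 32]);
translate([0, 0, 425]) cube([32, 32, 188]);
translate([414, 0, 425]) cube([32, 32, 188]);


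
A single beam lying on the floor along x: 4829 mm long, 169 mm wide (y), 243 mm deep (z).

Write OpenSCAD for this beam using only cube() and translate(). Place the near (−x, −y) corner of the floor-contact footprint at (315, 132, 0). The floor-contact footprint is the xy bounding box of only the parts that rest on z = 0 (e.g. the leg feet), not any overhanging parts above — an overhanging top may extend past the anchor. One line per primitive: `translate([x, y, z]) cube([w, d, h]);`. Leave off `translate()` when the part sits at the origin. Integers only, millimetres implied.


translate([315, 132, 0]) cube([4829, 169, 243]);


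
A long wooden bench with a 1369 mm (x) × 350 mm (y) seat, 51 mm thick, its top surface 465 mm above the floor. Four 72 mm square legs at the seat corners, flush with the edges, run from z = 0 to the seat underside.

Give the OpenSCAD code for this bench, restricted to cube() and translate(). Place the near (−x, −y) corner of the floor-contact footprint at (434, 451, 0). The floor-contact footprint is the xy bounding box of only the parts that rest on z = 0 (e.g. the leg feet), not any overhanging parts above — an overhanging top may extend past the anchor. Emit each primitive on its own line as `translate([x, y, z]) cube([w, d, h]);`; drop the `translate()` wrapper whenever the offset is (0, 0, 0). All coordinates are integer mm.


translate([434, 451, 414]) cube([1369, 350, 51]);
translate([434, 451, 0]) cube([72, 72, 414]);
translate([434, 729, 0]) cube([72, 72, 414]);
translate([1731, 451, 0]) cube([72, 72, 414]);
translate([1731, 729, 0]) cube([72, 72, 414]);


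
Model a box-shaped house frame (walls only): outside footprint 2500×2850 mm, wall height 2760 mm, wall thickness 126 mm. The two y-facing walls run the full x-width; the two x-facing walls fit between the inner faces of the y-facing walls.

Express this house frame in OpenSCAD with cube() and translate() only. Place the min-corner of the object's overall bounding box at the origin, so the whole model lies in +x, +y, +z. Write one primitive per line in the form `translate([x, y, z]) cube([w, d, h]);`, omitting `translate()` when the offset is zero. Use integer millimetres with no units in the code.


cube([2500, 126, 2760]);
translate([0, 2724, 0]) cube([2500, 126, 2760]);
translate([0, 126, 0]) cube([126, 2598, 2760]);
translate([2374, 126, 0]) cube([126, 2598, 2760]);


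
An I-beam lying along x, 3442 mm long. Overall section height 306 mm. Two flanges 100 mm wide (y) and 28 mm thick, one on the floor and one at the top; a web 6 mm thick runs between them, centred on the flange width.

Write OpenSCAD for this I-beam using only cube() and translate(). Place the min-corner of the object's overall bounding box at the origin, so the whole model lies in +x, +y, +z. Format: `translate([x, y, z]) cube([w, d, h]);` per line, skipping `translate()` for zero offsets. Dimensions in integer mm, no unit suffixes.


cube([3442, 100, 28]);
translate([0, 47, 28]) cube([3442, 6, 250]);
translate([0, 0, 278]) cube([3442, 100, 28]);


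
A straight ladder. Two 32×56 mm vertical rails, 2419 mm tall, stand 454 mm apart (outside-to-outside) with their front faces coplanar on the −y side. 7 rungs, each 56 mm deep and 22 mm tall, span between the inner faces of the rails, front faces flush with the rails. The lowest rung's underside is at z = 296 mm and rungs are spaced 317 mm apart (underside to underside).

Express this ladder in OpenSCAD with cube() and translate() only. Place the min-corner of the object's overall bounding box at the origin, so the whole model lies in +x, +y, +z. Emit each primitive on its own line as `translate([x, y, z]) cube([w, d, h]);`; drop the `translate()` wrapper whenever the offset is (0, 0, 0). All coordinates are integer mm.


cube([32, 56, 2419]);
translate([422, 0, 0]) cube([32, 56, 2419]);
translate([32, 0, 296]) cube([390, 56, 22]);
translate([32, 0, 613]) cube([390, 56, 22]);
translate([32, 0, 930]) cube([390, 56, 22]);
translate([32, 0, 1247]) cube([390, 56, 22]);
translate([32, 0, 1564]) cube([390, 56, 22]);
translate([32, 0, 1881]) cube([390, 56, 22]);
translate([32, 0, 2198]) cube([390, 56, 22]);


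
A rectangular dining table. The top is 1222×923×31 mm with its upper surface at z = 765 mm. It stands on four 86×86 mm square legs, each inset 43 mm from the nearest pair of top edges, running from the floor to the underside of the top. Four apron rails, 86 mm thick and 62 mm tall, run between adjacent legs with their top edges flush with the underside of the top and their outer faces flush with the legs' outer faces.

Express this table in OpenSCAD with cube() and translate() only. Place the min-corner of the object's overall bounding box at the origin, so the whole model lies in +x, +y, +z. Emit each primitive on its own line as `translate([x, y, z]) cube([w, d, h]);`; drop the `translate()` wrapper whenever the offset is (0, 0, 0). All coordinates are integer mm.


translate([0, 0, 734]) cube([1222, 923, 31]);
translate([43, 43, 0]) cube([86, 86, 734]);
translate([1093, 43, 0]) cube([86, 86, 734]);
translate([43, 794, 0]) cube([86, 86, 734]);
translate([1093, 794, 0]) cube([86, 86, 734]);
translate([129, 43, 672]) cube([964, 86, 62]);
translate([129, 794, 672]) cube([964, 86, 62]);
translate([43, 129, 672]) cube([86, 665, 62]);
translate([1093, 129, 672]) cube([86, 665, 62]);


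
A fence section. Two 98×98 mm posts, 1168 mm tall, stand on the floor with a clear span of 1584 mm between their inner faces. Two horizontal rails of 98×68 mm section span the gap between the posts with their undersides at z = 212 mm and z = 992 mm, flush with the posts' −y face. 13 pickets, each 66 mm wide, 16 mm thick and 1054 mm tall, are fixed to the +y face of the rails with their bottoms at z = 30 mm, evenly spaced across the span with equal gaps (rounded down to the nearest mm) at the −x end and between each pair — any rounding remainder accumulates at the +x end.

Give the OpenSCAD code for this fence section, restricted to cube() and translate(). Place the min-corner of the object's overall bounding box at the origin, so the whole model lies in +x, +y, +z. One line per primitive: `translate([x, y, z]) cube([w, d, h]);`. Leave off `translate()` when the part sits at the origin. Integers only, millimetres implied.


cube([98, 98, 1168]);
translate([1682, 0, 0]) cube([98, 98, 1168]);
translate([98, 0, 212]) cube([1584, 98, 68]);
translate([98, 0, 992]) cube([1584, 98, 68]);
translate([149, 98, 30]) cube([66, 16, 1054]);
translate([266, 98, 30]) cube([66, 16, 1054]);
translate([383, 98, 30]) cube([66, 16, 1054]);
translate([500, 98, 30]) cube([66, 16, 1054]);
translate([617, 98, 30]) cube([66, 16, 1054]);
translate([734, 98, 30]) cube([66, 16, 1054]);
translate([851, 98, 30]) cube([66, 16, 1054]);
translate([968, 98, 30]) cube([66, 16, 1054]);
translate([1085, 98, 30]) cube([66, 16, 1054]);
translate([1202, 98, 30]) cube([66, 16, 1054]);
translate([1319, 98, 30]) cube([66, 16, 1054]);
translate([1436, 98, 30]) cube([66, 16, 1054]);
translate([1553, 98, 30]) cube([66, 16, 1054]);


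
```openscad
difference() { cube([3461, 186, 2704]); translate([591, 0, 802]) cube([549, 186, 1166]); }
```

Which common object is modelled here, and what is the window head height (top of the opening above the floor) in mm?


A wall with a window opening. The window head height is 1968 mm.

A wall with a rectangular opening subtracted — a window. Sill at z = 802, opening 1166 mm tall, so the head is at 802 + 1166 = 1968 mm.


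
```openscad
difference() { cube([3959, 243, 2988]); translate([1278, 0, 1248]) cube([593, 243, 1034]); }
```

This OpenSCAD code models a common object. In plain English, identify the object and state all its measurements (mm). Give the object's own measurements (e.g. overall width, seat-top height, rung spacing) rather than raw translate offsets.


A wall 3959 mm long (x), 243 mm thick (y), 2988 mm tall, with a rectangular window opening cut through it. The opening is 593 mm wide and 1034 mm tall; its sill is at z = 1248 mm and its near (−x) edge is 1278 mm from the wall's −x end. The opening passes through the full wall thickness.


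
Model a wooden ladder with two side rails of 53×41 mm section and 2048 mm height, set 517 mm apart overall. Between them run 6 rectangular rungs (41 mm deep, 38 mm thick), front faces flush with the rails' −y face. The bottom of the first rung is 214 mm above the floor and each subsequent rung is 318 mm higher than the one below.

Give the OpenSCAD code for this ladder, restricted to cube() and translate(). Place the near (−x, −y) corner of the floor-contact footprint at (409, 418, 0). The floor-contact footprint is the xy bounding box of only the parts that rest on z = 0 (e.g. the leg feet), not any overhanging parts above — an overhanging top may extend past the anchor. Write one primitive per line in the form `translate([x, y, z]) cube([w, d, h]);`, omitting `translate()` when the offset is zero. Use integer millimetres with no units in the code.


translate([409, 418, 0]) cube([53, 41, 2048]);
translate([873, 418, 0]) cube([53, 41, 2048]);
translate([462, 418, 214]) cube([411, 41, 38]);
translate([462, 418, 532]) cube([411, 41, 38]);
translate([462, 418, 850]) cube([411, 41, 38]);
translate([462, 418, 1168]) cube([411, 41, 38]);
translate([462, 418, 1486]) cube([411, 41, 38]);
translate([462, 418, 1804]) cube([411, 41, 38]);


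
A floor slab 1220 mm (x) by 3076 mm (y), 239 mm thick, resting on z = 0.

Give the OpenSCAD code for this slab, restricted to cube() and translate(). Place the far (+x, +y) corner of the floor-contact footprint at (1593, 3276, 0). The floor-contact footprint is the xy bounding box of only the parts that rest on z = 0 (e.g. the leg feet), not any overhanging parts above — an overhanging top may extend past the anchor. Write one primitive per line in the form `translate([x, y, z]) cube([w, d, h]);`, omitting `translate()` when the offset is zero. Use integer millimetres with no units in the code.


translate([373, 200, 0]) cube([1220, 3076, 239]);


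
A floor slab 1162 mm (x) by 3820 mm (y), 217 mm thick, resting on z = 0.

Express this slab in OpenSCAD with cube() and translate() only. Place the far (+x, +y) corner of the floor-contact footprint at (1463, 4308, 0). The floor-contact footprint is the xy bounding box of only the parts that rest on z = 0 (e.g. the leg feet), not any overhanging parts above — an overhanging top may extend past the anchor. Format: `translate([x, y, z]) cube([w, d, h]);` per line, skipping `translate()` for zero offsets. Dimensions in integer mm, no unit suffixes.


translate([301, 488, 0]) cube([1162, 3820, 217]);


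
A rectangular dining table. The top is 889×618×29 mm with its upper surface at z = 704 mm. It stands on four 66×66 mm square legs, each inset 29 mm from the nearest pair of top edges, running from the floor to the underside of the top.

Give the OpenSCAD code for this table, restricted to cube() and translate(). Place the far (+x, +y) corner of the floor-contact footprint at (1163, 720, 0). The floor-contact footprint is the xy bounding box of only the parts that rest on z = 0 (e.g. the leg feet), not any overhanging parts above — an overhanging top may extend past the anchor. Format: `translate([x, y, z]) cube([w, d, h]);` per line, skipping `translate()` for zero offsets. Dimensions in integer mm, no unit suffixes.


// leg_h = 704 - 29 = 675
translate([303, 131, 675]) cube([889, 618, 29]);
translate([332, 160, 0]) cube([66, 66, 675]);
translate([1097, 160, 0]) cube([66, 66, 675]);
translate([332, 654, 0]) cube([66, 66, 675]);
translate([1097, 654, 0]) cube([66, 66, 675]);


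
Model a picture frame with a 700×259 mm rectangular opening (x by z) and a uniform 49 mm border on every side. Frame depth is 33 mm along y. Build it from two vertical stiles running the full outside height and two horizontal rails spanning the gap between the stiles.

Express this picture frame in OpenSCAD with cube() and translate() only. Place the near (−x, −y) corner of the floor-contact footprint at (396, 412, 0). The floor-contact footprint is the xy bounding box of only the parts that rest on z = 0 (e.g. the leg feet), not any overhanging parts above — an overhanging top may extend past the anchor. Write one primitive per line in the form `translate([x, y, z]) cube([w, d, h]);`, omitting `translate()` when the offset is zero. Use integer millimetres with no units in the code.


translate([396, 412, 0]) cube([49, 33, 357]);
translate([1145, 412, 0]) cube([49, 33, 357]);
translate([445, 412, 0]) cube([700, 33, 49]);
translate([445, 412, 308]) cube([700, 33, 49]);


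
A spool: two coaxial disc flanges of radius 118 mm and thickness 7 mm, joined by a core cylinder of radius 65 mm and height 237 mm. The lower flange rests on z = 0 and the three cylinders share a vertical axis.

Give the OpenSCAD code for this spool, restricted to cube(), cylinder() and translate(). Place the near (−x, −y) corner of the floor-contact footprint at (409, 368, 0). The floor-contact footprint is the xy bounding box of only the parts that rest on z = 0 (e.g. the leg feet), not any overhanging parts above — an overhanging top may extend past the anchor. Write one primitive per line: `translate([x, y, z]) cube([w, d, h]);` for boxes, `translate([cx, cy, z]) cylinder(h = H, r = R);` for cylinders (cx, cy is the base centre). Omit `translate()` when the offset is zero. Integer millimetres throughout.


translate([527, 486, 0]) cylinder(h = 7, r = 118);
translate([527, 486, 7]) cylinder(h = 237, r = 65);
translate([527, 486, 244]) cylinder(h = 7, r = 118);


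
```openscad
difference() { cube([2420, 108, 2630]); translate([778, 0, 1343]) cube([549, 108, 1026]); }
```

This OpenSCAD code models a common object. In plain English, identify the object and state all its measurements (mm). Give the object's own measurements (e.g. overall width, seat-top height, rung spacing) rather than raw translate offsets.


A wall 2420 mm long (x), 108 mm thick (y), 2630 mm tall, with a rectangular window opening cut through it. The opening is 549 mm wide and 1026 mm tall; its sill is at z = 1343 mm and its near (−x) edge is 778 mm from the wall's −x end. The opening passes through the full wall thickness.


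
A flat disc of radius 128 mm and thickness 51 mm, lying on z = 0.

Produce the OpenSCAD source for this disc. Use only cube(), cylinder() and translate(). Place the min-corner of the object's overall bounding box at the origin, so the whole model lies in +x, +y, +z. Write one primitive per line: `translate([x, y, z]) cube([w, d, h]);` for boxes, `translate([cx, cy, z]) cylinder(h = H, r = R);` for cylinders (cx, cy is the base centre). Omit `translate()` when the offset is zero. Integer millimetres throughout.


translate([128, 128, 0]) cylinder(h = 51, r = 128);


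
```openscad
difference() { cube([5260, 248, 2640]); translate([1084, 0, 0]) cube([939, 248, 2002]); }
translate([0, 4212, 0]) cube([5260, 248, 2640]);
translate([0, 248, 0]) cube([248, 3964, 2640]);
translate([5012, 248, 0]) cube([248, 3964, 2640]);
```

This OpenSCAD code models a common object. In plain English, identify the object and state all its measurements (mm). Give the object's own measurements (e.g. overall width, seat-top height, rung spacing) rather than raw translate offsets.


A single room: four walls, each 2640 mm tall and 248 mm thick, enclosing an outside footprint 5260×4460 mm (x × y), no floor or roof. The front and back walls (−y and +y sides) run the full x-width; the side walls fit between their inner faces. A door opening 939 mm wide and 2002 mm tall is cut through the front wall from the floor up, its −x edge 1084 mm from the wall's −x end.


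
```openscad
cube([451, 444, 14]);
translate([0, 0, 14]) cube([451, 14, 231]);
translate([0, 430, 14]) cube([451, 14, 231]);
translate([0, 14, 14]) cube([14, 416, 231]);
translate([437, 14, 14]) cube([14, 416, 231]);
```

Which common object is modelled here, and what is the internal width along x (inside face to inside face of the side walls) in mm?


An open box. The internal width is 423 mm.

A 451×444 base slab with four walls standing on it — an open box. The base is 451 mm wide and the walls are 14 mm thick, so the internal width is 451 − 2 × 14 = 423 mm.


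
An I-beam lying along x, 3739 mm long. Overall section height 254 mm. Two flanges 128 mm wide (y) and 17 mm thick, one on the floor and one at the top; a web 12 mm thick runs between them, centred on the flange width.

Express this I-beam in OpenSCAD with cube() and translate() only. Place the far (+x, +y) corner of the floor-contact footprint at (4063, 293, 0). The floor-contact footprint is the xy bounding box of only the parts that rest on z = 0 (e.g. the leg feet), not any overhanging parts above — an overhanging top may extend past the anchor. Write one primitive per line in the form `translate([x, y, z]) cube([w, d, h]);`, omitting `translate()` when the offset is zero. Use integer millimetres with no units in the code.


translate([324, 165, 0]) cube([3739, 128, 17]);
translate([324, 223, 17]) cube([3739, 12, 220]);
translate([324, 165, 237]) cube([3739, 128, 17]);


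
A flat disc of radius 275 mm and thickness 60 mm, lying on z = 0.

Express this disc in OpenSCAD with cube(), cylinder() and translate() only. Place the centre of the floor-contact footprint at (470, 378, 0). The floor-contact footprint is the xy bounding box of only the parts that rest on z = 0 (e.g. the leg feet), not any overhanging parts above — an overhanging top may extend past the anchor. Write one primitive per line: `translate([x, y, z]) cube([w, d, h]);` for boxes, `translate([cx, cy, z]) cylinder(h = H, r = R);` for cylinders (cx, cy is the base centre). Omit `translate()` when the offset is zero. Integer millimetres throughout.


translate([470, 378, 0]) cylinder(h = 60, r = 275);


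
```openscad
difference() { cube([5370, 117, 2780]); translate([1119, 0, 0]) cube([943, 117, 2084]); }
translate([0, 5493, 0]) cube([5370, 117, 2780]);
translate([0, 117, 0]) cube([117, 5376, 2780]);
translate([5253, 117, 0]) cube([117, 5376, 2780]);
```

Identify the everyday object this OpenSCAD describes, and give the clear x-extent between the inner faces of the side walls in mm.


A single room. The interior width is 5136 mm.

Four walls enclosing a rectangle with a door in the front wall — a room. Outside width 5370 minus two 117 mm walls gives 5136 mm.


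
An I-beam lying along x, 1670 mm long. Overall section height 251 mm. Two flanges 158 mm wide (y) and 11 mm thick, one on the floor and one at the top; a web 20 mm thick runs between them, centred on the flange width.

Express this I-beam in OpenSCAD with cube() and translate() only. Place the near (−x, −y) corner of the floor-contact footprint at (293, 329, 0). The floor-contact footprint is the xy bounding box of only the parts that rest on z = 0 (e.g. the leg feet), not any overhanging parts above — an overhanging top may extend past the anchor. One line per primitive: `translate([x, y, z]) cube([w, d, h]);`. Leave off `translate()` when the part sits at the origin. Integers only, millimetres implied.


translate([293, 329, 0]) cube([1670, 158, 11]);
translate([293, 398, 11]) cube([1670, 20, 229]);
translate([293, 329, 240]) cube([1670, 158, 11]);


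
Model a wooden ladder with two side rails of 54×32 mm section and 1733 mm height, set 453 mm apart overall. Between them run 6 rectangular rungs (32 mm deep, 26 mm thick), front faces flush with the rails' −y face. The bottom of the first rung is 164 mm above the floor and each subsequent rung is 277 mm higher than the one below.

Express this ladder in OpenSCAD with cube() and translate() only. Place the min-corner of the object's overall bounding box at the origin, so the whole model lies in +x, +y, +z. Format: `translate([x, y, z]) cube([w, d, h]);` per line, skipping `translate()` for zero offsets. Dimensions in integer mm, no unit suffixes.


cube([54, 32, 1733]);
translate([399, 0, 0]) cube([54, 32, 1733]);
translate([54, 0, 164]) cube([345, 32, 26]);
translate([54, 0, 441]) cube([345, 32, 26]);
translate([54, 0, 718]) cube([345, 32, 26]);
translate([54, 0, 995]) cube([345, 32, 26]);
translate([54, 0, 1272]) cube([345, 32, 26]);
translate([54, 0, 1549]) cube([345, 32, 26]);


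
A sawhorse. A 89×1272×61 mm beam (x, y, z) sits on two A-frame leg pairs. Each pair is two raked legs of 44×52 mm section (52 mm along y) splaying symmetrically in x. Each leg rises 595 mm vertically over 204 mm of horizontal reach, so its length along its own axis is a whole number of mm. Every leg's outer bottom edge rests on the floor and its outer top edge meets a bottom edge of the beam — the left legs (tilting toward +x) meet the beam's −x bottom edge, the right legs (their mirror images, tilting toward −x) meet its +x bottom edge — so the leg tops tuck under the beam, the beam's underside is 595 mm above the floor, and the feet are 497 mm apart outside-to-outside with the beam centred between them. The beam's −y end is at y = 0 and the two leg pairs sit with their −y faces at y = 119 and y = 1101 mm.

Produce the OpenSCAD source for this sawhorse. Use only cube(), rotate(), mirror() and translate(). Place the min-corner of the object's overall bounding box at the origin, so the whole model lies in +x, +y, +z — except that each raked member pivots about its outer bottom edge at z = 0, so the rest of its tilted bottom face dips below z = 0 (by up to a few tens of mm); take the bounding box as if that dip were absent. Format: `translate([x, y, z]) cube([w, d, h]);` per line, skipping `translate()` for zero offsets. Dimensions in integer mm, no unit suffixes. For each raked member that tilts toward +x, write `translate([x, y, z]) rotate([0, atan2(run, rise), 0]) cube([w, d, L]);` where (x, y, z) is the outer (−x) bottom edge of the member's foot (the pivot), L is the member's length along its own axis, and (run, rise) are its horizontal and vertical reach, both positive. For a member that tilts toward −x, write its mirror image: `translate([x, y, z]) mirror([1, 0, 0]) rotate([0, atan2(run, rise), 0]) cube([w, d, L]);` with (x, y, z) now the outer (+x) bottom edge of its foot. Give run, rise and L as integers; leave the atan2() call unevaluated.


translate([204, 0, 595]) cube([89, 1272, 61]);
translate([0, 119, 0]) rotate([0, atan2(204, 595), 0]) cube([44, 52, 629]);
translate([497, 119, 0]) mirror([1, 0, 0]) rotate([0, atan2(204, 595), 0]) cube([44, 52, 629]);
translate([0, 1101, 0]) rotate([0, atan2(204, 595), 0]) cube([44, 52, 629]);
translate([497, 1101, 0]) mirror([1, 0, 0]) rotate([0, atan2(204, 595), 0]) cube([44, 52, 629]);


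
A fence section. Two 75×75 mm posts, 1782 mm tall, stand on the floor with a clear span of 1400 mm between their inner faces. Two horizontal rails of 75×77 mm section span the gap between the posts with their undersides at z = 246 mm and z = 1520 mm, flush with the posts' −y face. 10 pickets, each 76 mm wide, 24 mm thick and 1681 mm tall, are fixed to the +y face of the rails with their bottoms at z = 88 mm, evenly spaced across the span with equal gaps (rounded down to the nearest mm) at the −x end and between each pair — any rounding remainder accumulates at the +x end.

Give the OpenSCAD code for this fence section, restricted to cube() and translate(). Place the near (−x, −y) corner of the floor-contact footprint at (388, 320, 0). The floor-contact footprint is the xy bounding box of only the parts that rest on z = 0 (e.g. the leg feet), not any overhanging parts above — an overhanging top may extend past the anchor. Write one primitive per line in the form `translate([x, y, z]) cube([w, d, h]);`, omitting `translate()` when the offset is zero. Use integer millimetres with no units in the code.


translate([388, 320, 0]) cube([75, 75, 1782]);
translate([1863, 320, 0]) cube([75, 75, 1782]);
translate([463, 320, 246]) cube([1400, 75, 77]);
translate([463, 320, 1520]) cube([1400, 75, 77]);
translate([521, 395, 88]) cube([76, 24, 1681]);
translate([655, 395, 88]) cube([76, 24, 1681]);
translate([789, 395, 88]) cube([76, 24, 1681]);
translate([923, 395, 88]) cube([76, 24, 1681]);
translate([1057, 395, 88]) cube([76, 24, 1681]);
translate([1191, 395, 88]) cube([76, 24, 1681]);
translate([1325, 395, 88]) cube([76, 24, 1681]);
translate([1459, 395, 88]) cube([76, 24, 1681]);
translate([1593, 395, 88]) cube([76, 24, 1681]);
translate([1727, 395, 88]) cube([76, 24, 1681]);


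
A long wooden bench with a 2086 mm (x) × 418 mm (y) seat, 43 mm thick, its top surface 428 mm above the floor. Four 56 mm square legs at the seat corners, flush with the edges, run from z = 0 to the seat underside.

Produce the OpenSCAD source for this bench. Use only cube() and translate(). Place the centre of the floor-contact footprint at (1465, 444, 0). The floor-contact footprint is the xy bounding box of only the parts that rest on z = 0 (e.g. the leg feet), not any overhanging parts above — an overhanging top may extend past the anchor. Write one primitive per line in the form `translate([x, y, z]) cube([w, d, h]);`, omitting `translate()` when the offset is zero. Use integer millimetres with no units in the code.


translate([422, 235, 385]) cube([2086, 418, 43]);
translate([422, 235, 0]) cube([56, 56, 385]);
translate([422, 597, 0]) cube([56, 56, 385]);
translate([2452, 235, 0]) cube([56, 56, 385]);
translate([2452, 597, 0]) cube([56, 56, 385]);


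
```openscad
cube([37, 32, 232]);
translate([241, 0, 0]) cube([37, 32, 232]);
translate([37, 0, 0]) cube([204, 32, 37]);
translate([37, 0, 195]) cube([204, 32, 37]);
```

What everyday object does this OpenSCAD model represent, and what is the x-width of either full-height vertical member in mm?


A picture frame. The border width is 37 mm.

Four thin pieces enclosing a rectangular opening — a picture frame. The two full-height stiles are 232 mm tall; the top rail sits at z = 195 and is 37 mm tall, so the border above the opening is 232 − 195 = 37 mm, matching the stile x-width.


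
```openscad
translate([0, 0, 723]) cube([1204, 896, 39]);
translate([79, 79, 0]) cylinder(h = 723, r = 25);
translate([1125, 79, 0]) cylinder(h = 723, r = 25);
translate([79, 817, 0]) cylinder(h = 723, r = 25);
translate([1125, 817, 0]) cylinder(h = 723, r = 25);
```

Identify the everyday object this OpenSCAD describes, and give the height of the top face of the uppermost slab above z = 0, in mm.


A table. The table height is 762 mm.

A 1204×896×39 slab sits at z = 723 on four Ø50 mm round legs — a table. The top surface is at 723 + 39 = 762 mm.


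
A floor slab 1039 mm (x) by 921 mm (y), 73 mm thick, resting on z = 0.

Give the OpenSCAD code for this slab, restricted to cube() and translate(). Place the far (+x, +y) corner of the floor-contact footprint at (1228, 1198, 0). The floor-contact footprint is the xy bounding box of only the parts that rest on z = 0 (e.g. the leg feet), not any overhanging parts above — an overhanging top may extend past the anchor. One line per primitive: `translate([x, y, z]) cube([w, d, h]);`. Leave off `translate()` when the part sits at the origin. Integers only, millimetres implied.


translate([189, 277, 0]) cube([1039, 921, 73]);


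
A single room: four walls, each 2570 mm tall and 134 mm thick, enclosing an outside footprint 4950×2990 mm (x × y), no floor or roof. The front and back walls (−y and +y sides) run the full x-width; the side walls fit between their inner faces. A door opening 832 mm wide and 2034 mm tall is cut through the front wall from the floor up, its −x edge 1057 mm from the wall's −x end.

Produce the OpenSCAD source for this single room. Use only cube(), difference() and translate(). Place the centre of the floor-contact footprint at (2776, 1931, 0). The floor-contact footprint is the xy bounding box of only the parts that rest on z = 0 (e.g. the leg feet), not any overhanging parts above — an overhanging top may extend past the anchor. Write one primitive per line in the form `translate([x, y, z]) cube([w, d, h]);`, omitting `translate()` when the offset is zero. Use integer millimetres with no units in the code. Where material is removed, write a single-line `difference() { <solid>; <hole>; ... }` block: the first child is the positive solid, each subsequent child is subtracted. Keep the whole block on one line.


difference() { translate([301, 436, 0]) cube([4950, 134, 2570]); translate([1358, 436, 0]) cube([832, 134, 2034]); }
translate([301, 3292, 0]) cube([4950, 134, 2570]);
translate([301, 570, 0]) cube([134, 2722, 2570]);
translate([5117, 570, 0]) cube([134, 2722, 2570]);


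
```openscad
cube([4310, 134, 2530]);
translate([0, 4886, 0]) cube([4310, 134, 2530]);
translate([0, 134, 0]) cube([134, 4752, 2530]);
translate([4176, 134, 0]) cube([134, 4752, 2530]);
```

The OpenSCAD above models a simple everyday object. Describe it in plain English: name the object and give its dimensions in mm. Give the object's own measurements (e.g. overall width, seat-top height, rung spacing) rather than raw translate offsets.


The wall frame of a small rectangular building: four walls, each 2530 mm tall and 134 mm thick, enclosing a footprint 4310 mm (x) by 5020 mm (y) outside-to-outside, with no floor or roof. The front and back walls (the −y and +y sides) span the full width; the two side walls fit between them.


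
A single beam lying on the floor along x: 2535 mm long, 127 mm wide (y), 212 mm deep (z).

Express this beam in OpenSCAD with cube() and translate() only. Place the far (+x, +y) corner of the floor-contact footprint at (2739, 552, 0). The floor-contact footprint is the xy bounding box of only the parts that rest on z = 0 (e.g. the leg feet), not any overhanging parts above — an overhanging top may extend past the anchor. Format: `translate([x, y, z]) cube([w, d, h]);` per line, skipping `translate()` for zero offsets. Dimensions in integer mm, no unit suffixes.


translate([204, 425, 0]) cube([2535, 127, 212]);


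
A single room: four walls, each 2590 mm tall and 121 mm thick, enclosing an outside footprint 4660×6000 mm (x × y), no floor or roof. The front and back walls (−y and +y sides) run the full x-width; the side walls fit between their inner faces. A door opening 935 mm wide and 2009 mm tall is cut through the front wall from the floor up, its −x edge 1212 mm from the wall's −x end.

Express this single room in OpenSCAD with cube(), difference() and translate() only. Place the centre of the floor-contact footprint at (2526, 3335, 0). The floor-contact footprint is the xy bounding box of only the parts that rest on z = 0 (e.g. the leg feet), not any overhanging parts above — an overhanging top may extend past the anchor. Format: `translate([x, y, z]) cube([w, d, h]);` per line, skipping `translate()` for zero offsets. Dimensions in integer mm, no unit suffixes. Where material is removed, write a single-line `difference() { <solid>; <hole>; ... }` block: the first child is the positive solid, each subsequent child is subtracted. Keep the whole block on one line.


difference() { translate([196, 335, 0]) cube([4660, 121, 2590]); translate([1408, 335, 0]) cube([935, 121, 2009]); }
translate([196, 6214, 0]) cube([4660, 121, 2590]);
translate([196, 456, 0]) cube([121, 5758, 2590]);
translate([4735, 456, 0]) cube([121, 5758, 2590]);
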